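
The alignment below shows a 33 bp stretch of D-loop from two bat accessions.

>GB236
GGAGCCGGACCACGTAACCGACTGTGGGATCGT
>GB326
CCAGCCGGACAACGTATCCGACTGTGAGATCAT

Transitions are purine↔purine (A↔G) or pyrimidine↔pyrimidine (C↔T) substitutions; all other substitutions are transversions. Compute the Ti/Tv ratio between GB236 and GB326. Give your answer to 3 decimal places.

0.500

Mismatches occur at site 1 (G→C, transversion), site 2 (G→C, transversion), site 11 (C→A, transversion), site 17 (A→T, transversion), site 27 (G→A, transition), site 32 (G→A, transition).
Of the 6 differences, 2 transitions and 4 transversions, so Ti/Tv = 2/4 = 0.500.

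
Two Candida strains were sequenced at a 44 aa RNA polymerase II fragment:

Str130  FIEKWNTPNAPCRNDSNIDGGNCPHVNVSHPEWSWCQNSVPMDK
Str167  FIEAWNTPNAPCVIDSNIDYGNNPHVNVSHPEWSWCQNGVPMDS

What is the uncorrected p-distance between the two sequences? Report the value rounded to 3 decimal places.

The sequences differ at positions 4 (K/A), 13 (R/V), 14 (N/I), 20 (G/Y), 23 (C/N), 39 (S/G), 44 (K/S).
There are 7 differences over 44 sites, so p = 7/44 = 0.159.

0.159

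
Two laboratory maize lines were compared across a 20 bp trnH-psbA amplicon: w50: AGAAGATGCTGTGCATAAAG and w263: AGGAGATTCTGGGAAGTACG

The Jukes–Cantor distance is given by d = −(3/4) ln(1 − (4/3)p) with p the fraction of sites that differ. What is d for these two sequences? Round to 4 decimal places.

Differing sites — 3:A/G; 8:G/T; 12:T/G; 14:C/A; 16:T/G; 17:A/T; 19:A/C.
p = 7/20 = 0.350000.
d = −0.75 · ln(1 − (4/3)·0.350000) = −0.75 · ln(0.533333) = −0.75 · (-0.628609) = 0.4715.

0.4715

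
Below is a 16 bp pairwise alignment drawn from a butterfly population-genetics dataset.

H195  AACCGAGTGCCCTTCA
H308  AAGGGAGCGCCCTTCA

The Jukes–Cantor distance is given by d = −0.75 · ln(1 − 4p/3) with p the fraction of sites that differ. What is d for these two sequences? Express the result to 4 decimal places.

0.2158

Differing sites — 3:C/G; 4:C/G; 8:T/C.
p = 3/16 = 0.187500.
d = −0.75 · ln(1 − (4/3)·0.187500) = −0.75 · ln(0.750000) = −0.75 · (-0.287682) = 0.2158.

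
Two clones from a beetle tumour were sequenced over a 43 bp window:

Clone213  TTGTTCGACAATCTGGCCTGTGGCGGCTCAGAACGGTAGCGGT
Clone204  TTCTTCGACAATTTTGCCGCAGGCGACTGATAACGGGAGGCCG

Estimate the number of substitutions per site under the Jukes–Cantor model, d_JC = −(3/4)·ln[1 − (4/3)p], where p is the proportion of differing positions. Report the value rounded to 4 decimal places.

0.4270

The sequences differ at positions 3 (G/C), 13 (C/T), 15 (G/T), 19 (T/G), 20 (G/C), 21 (T/A), 26 (G/A), 29 (C/G), 31 (G/T), 37 (T/G), 40 (C/G), 41 (G/C), 42 (G/C), 43 (T/G).
p = 14/43 = 0.325581.
d = −0.75 · ln(1 − (4/3)·0.325581) = −0.75 · ln(0.565892) = −0.75 · (-0.569352) = 0.4270.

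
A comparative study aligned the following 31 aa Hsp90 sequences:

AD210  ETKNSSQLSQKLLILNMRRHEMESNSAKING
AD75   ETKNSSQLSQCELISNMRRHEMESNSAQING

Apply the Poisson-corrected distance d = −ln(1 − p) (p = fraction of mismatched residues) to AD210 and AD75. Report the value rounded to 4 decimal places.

Differing sites — 11:K/C; 12:L/E; 15:L/S; 28:K/Q.
p = 4/31 = 0.129032.
d = −ln(1 − 0.129032) = −ln(0.870968) = 0.1382.

0.1382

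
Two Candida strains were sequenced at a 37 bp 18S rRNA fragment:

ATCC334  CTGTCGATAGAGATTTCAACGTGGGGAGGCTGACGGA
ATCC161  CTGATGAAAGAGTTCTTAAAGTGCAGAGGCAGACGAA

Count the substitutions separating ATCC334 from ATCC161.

Differing sites — 4:T/A; 5:C/T; 8:T/A; 13:A/T; 15:T/C; 17:C/T; 20:C/A; 24:G/C; 25:G/A; 31:T/A; 36:G/A.
That gives 11 mismatches out of 37 aligned sites, so the Hamming distance is 11.

11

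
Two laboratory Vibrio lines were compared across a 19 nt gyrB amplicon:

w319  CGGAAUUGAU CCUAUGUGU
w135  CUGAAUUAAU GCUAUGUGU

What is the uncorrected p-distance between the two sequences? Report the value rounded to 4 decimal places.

0.1579

Differing sites — 2:G/U; 8:G/A; 11:C/G.
There are 3 differences over 19 sites, so p = 3/19 = 0.1579.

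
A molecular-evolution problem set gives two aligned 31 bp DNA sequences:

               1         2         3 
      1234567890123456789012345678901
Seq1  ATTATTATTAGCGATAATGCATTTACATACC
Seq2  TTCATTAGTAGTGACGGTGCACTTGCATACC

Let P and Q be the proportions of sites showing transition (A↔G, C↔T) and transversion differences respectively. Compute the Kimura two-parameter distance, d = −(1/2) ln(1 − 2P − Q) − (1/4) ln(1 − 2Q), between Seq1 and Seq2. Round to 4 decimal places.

Differing sites — 1:A/T (Tv); 3:T/C (Ti); 8:T/G (Tv); 12:C/T (Ti); 15:T/C (Ti); 16:A/G (Ti); 17:A/G (Ti); 22:T/C (Ti); 25:A/G (Ti).
Of the 9 differences, 7 transitions and 2 transversions over 31 sites: P = 7/31 = 0.225806, Q = 2/31 = 0.064516.
d = −0.5·ln(0.483872) − 0.25·ln(0.870968) = −0.5·(-0.725935) − 0.25·(-0.138150) = 0.3975.

0.3975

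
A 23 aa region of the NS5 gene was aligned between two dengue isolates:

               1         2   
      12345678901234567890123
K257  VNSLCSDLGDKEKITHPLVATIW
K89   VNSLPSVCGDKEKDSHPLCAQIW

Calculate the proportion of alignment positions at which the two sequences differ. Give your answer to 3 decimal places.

0.304

The sequences differ at positions 5 (C/P), 7 (D/V), 8 (L/C), 14 (I/D), 15 (T/S), 19 (V/C), 21 (T/Q).
There are 7 differences over 23 sites, so p = 7/23 = 0.304.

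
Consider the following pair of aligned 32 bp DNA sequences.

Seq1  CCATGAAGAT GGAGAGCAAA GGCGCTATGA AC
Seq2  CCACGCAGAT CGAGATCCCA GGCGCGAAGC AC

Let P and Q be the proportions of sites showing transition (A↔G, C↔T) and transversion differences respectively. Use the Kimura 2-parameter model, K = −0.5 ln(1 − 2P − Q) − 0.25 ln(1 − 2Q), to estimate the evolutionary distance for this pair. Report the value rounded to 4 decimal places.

0.3606

The sequences differ at positions 4 (T/C, transition), 6 (A/C, transversion), 11 (G/C, transversion), 16 (G/T, transversion), 18 (A/C, transversion), 19 (A/C, transversion), 26 (T/G, transversion), 28 (T/A, transversion), 30 (A/C, transversion).
Of the 9 differences, 1 transition and 8 transversions over 32 sites: P = 1/32 = 0.031250, Q = 8/32 = 0.250000.
d = −0.5·ln(0.687500) − 0.25·ln(0.500000) = −0.5·(-0.374693) − 0.25·(-0.693147) = 0.3606.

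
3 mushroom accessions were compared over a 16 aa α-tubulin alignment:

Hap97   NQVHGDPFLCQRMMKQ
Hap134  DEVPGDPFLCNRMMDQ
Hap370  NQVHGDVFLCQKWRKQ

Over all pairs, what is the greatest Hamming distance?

9

Pairwise Hamming distances:
  Hap97 vs Hap134: 5
  Hap97 vs Hap370: 4
  Hap134 vs Hap370: 9
The largest is 9, between Hap134 and Hap370.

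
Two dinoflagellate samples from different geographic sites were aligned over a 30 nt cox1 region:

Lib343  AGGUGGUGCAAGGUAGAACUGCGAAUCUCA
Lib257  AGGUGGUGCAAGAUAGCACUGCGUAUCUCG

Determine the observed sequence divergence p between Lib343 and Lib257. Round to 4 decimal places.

0.1333

Mismatches occur at site 13 (G→A), site 17 (A→C), site 24 (A→U), site 30 (A→G).
There are 4 differences over 30 sites, so p = 4/30 = 0.1333.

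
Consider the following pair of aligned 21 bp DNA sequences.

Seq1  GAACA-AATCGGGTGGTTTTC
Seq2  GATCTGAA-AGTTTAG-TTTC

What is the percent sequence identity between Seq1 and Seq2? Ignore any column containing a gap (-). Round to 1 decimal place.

66.7%

Excluding the 3 gap columns leaves 18 comparable sites.
The sequences differ at positions 3 (A/T), 5 (A/T), 10 (C/A), 12 (G/T), 13 (G/T), 15 (G/A).
12 of the 18 comparable sites match, so the percent identity is 12/18 × 100 = 66.7%.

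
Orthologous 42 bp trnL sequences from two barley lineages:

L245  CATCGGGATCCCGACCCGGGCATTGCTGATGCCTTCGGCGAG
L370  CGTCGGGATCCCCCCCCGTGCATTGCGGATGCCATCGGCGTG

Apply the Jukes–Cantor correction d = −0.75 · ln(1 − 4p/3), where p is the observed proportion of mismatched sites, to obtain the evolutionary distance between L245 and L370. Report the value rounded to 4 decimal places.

Differing sites — 2:A/G; 13:G/C; 14:A/C; 19:G/T; 27:T/G; 34:T/A; 41:A/T.
p = 7/42 = 0.166667.
d = −0.75 · ln(1 − (4/3)·0.166667) = −0.75 · ln(0.777777) = −0.75 · (-0.251315) = 0.1885.

0.1885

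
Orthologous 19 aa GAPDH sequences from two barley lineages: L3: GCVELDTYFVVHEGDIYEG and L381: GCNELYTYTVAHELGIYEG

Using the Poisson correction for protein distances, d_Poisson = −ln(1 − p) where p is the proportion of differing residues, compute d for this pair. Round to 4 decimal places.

0.3795

Differing sites — 3:V/N; 6:D/Y; 9:F/T; 11:V/A; 14:G/L; 15:D/G.
p = 6/19 = 0.315789.
d = −ln(1 − 0.315789) = −ln(0.684211) = 0.3795.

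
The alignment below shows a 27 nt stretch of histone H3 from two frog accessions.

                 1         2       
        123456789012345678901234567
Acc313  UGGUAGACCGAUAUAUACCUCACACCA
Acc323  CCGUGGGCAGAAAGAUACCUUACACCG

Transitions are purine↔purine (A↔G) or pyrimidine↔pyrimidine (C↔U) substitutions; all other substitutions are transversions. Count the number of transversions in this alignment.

4

Differing sites — 1:U/C (Ti); 2:G/C (Tv); 5:A/G (Ti); 7:A/G (Ti); 9:C/A (Tv); 12:U/A (Tv); 14:U/G (Tv); 21:C/U (Ti); 27:A/G (Ti).
Of the 9 differences, 5 transitions and 4 transversions, so the answer is 4.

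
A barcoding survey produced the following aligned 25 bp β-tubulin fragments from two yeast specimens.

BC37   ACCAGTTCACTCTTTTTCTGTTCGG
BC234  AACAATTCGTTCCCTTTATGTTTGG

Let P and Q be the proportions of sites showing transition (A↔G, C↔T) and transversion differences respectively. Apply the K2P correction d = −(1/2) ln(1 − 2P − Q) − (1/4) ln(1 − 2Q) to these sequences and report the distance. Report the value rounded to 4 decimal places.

0.4541

Differing sites — 2:C/A (Tv); 5:G/A (Ti); 9:A/G (Ti); 10:C/T (Ti); 13:T/C (Ti); 14:T/C (Ti); 18:C/A (Tv); 23:C/T (Ti).
Of the 8 differences, 6 transitions and 2 transversions over 25 sites: P = 6/25 = 0.240000, Q = 2/25 = 0.080000.
d = −0.5·ln(0.440000) − 0.25·ln(0.840000) = −0.5·(-0.820981) − 0.25·(-0.174353) = 0.4541.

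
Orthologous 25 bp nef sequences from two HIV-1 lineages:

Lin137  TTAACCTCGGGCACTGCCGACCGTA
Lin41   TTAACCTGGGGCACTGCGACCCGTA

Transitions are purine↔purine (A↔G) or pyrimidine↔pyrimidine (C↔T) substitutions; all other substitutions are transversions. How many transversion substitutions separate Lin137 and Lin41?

The sequences differ at positions 8 (C/G, transversion), 18 (C/G, transversion), 19 (G/A, transition), 20 (A/C, transversion).
Of the 4 differences, 1 transition and 3 transversions, so the answer is 3.

3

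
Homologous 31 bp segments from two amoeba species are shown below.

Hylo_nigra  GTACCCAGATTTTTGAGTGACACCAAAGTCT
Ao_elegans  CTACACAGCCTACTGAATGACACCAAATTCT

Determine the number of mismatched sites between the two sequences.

The sequences differ at positions 1 (G/C), 5 (C/A), 9 (A/C), 10 (T/C), 12 (T/A), 13 (T/C), 17 (G/A), 28 (G/T).
That gives 8 mismatches out of 31 aligned sites, so the Hamming distance is 8.

8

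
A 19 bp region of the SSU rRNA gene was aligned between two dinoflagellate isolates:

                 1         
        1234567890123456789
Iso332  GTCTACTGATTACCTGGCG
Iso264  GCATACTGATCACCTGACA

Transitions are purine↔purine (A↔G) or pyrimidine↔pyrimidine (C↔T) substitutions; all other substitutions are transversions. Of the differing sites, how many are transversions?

1

Differing sites — 2:T/C (Ti); 3:C/A (Tv); 11:T/C (Ti); 17:G/A (Ti); 19:G/A (Ti).
Of the 5 differences, 4 transitions and 1 transversion, so the answer is 1.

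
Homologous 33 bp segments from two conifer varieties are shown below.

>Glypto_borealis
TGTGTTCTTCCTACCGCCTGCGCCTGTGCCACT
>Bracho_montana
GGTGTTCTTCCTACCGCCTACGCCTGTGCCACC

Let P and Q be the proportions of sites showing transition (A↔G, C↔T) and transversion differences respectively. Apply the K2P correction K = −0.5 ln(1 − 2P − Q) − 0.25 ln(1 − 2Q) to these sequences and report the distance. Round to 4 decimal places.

Differing sites — 1:T/G (Tv); 20:G/A (Ti); 33:T/C (Ti).
Of the 3 differences, 2 transitions and 1 transversion over 33 sites: P = 2/33 = 0.060606, Q = 1/33 = 0.030303.
d = −0.5·ln(0.848485) − 0.25·ln(0.939394) = −0.5·(-0.164303) − 0.25·(-0.062520) = 0.0978.

0.0978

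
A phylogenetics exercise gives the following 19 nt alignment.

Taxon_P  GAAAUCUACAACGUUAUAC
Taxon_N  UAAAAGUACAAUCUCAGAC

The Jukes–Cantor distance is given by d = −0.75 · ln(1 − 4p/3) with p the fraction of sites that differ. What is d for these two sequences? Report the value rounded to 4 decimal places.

Mismatches occur at site 1 (G↔U), site 5 (U↔A), site 6 (C↔G), site 12 (C↔U), site 13 (G↔C), site 15 (U↔C), site 17 (U↔G).
p = 7/19 = 0.368421.
d = −0.75 · ln(1 − (4/3)·0.368421) = −0.75 · ln(0.508772) = −0.75 · (-0.675755) = 0.5068.

0.5068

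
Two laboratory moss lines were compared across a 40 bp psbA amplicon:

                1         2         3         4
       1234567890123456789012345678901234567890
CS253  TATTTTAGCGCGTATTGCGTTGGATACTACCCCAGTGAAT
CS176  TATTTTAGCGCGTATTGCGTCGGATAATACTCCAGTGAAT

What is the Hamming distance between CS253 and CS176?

3

The sequences differ at positions 21 (T/C), 27 (C/A), 31 (C/T).
That gives 3 mismatches out of 40 aligned sites, so the Hamming distance is 3.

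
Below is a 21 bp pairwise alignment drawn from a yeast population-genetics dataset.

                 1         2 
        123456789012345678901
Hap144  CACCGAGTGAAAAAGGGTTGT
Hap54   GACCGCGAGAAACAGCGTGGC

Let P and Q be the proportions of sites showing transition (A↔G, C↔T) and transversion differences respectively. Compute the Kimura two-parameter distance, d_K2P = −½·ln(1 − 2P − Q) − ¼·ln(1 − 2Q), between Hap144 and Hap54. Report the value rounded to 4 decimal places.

The sequences differ at positions 1 (C/G, transversion), 6 (A/C, transversion), 8 (T/A, transversion), 13 (A/C, transversion), 16 (G/C, transversion), 19 (T/G, transversion), 21 (T/C, transition).
Of the 7 differences, 1 transition and 6 transversions over 21 sites: P = 1/21 = 0.047619, Q = 6/21 = 0.285714.
d = −0.5·ln(0.619048) − 0.25·ln(0.428572) = −0.5·(-0.479572) − 0.25·(-0.847297) = 0.4516.

0.4516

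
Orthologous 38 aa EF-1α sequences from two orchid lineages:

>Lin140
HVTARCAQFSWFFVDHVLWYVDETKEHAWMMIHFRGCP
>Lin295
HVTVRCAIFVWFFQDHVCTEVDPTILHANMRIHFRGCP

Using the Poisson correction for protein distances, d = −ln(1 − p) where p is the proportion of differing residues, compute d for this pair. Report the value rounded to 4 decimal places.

Mismatches occur at site 4 (A↔V), site 8 (Q↔I), site 10 (S↔V), site 14 (V↔Q), site 18 (L↔C), site 19 (W↔T), site 20 (Y↔E), site 23 (E↔P), site 25 (K↔I), site 26 (E↔L), site 29 (W↔N), site 31 (M↔R).
p = 12/38 = 0.315789.
d = −ln(1 − 0.315789) = −ln(0.684211) = 0.3795.

0.3795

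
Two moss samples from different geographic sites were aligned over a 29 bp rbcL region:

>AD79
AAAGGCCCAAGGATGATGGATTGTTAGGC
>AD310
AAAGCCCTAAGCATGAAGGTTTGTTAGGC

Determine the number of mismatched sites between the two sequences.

Mismatches occur at site 5 (G/C), site 8 (C/T), site 12 (G/C), site 17 (T/A), site 20 (A/T).
That gives 5 mismatches out of 29 aligned sites, so the Hamming distance is 5.

5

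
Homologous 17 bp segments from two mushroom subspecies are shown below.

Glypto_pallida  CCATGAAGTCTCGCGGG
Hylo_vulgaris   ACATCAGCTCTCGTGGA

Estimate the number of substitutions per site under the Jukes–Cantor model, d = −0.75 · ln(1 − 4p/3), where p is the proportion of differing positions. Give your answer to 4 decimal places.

0.4770

Mismatches occur at site 1 (C/A), site 5 (G/C), site 7 (A/G), site 8 (G/C), site 14 (C/T), site 17 (G/A).
p = 6/17 = 0.352941.
d = −0.75 · ln(1 − (4/3)·0.352941) = −0.75 · ln(0.529412) = −0.75 · (-0.635988) = 0.4770.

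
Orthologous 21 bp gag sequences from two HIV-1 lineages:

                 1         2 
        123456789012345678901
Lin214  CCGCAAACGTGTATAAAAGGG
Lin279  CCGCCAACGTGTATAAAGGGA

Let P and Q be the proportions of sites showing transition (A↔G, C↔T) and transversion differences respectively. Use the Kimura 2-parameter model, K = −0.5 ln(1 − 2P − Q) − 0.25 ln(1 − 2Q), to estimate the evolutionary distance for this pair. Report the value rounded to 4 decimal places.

0.1610

The sequences differ at positions 5 (A/C, transversion), 18 (A/G, transition), 21 (G/A, transition).
Of the 3 differences, 2 transitions and 1 transversion over 21 sites: P = 2/21 = 0.095238, Q = 1/21 = 0.047619.
d = −0.5·ln(0.761905) − 0.25·ln(0.904762) = −0.5·(-0.271933) − 0.25·(-0.100083) = 0.1610.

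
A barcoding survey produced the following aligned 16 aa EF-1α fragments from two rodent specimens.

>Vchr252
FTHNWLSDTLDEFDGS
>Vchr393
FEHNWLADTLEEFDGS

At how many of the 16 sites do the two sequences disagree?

3

Differing sites — 2:T/E; 7:S/A; 11:D/E.
That gives 3 mismatches out of 16 aligned sites, so the Hamming distance is 3.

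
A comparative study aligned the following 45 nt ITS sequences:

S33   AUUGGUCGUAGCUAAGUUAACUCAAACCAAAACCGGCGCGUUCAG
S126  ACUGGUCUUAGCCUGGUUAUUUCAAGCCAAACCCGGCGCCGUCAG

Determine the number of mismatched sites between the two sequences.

Differing sites — 2:U/C; 8:G/U; 13:U/C; 14:A/U; 15:A/G; 20:A/U; 21:C/U; 26:A/G; 32:A/C; 40:G/C; 41:U/G.
That gives 11 mismatches out of 45 aligned sites, so the Hamming distance is 11.

11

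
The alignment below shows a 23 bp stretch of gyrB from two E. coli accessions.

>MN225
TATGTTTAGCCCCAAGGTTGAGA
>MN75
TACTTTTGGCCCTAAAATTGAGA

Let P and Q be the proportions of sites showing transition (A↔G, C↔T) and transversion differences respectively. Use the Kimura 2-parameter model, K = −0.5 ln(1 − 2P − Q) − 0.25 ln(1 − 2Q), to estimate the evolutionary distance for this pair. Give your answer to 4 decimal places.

The sequences differ at positions 3 (T/C, transition), 4 (G/T, transversion), 8 (A/G, transition), 13 (C/T, transition), 16 (G/A, transition), 17 (G/A, transition).
Of the 6 differences, 5 transitions and 1 transversion over 23 sites: P = 5/23 = 0.217391, Q = 1/23 = 0.043478.
d = −0.5·ln(0.521740) − 0.25·ln(0.913044) = −0.5·(-0.650586) − 0.25·(-0.090971) = 0.3480.

0.3480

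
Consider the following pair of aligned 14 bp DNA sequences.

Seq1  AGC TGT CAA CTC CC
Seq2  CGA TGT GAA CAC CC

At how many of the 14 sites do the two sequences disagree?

Differing sites — 1:A/C; 3:C/A; 7:C/G; 11:T/A.
That gives 4 mismatches out of 14 aligned sites, so the Hamming distance is 4.

4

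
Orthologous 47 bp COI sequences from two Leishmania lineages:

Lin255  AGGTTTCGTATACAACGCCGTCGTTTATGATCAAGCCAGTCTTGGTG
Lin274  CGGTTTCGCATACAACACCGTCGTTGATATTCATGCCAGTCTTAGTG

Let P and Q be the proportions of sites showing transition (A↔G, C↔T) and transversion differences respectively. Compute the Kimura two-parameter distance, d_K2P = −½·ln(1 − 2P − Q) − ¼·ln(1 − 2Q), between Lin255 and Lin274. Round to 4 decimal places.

Mismatches occur at site 1 (A/C, transversion), site 9 (T/C, transition), site 17 (G/A, transition), site 26 (T/G, transversion), site 29 (G/A, transition), site 30 (A/T, transversion), site 34 (A/T, transversion), site 44 (G/A, transition).
Of the 8 differences, 4 transitions and 4 transversions over 47 sites: P = 4/47 = 0.085106, Q = 4/47 = 0.085106.
d = −0.5·ln(0.744682) − 0.25·ln(0.829788) = −0.5·(-0.294798) − 0.25·(-0.186585) = 0.1940.

0.1940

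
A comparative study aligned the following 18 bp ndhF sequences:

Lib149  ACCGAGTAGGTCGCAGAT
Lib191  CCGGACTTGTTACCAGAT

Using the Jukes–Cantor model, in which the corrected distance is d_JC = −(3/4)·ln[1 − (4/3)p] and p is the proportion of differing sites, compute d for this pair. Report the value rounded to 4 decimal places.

The sequences differ at positions 1 (A/C), 3 (C/G), 6 (G/C), 8 (A/T), 10 (G/T), 12 (C/A), 13 (G/C).
p = 7/18 = 0.388889.
d = −0.75 · ln(1 − (4/3)·0.388889) = −0.75 · ln(0.481481) = −0.75 · (-0.730889) = 0.5482.

0.5482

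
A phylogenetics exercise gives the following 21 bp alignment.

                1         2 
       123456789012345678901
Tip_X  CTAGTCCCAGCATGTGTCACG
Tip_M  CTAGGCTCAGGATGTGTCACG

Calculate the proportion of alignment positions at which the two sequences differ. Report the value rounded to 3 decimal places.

The sequences differ at positions 5 (T/G), 7 (C/T), 11 (C/G).
There are 3 differences over 21 sites, so p = 3/21 = 0.143.

0.143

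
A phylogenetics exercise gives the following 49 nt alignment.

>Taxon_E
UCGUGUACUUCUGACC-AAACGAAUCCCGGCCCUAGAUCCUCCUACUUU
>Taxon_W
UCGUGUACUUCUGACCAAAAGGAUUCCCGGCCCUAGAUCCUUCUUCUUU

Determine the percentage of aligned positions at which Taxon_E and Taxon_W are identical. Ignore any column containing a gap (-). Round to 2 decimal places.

91.67%

Excluding the 1 gap column leaves 48 comparable sites.
Mismatches occur at site 21 (C/G), site 24 (A/U), site 42 (C/U), site 45 (A/U).
44 of the 48 comparable sites match, so the percent identity is 44/48 × 100 = 91.67%.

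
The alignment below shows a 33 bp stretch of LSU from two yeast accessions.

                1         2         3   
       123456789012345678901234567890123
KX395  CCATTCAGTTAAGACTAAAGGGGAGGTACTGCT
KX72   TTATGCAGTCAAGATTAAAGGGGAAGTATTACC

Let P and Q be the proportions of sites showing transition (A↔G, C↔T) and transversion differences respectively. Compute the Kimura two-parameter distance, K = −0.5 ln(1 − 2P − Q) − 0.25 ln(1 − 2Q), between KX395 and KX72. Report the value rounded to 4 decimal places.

Differing sites — 1:C/T (Ti); 2:C/T (Ti); 5:T/G (Tv); 10:T/C (Ti); 15:C/T (Ti); 25:G/A (Ti); 29:C/T (Ti); 31:G/A (Ti); 33:T/C (Ti).
Of the 9 differences, 8 transitions and 1 transversion over 33 sites: P = 8/33 = 0.242424, Q = 1/33 = 0.030303.
d = −0.5·ln(0.484849) − 0.25·ln(0.939394) = −0.5·(-0.723918) − 0.25·(-0.062520) = 0.3776.

0.3776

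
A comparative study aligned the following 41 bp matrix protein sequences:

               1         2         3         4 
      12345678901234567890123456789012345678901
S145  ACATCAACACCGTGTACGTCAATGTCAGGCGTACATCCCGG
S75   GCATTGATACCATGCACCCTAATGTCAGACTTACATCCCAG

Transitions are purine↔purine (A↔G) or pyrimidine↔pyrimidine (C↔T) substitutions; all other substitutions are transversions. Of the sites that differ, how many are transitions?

10

The sequences differ at positions 1 (A/G, transition), 5 (C/T, transition), 6 (A/G, transition), 8 (C/T, transition), 12 (G/A, transition), 15 (T/C, transition), 18 (G/C, transversion), 19 (T/C, transition), 20 (C/T, transition), 29 (G/A, transition), 31 (G/T, transversion), 40 (G/A, transition).
Of the 12 differences, 10 transitions and 2 transversions, so the answer is 10.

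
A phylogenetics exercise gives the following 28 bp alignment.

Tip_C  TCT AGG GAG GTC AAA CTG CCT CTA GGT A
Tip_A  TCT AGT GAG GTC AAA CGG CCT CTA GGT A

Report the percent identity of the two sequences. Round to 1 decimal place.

Differing sites — 6:G/T; 17:T/G.
26 of the 28 sites match, so the percent identity is 26/28 × 100 = 92.9%.

92.9%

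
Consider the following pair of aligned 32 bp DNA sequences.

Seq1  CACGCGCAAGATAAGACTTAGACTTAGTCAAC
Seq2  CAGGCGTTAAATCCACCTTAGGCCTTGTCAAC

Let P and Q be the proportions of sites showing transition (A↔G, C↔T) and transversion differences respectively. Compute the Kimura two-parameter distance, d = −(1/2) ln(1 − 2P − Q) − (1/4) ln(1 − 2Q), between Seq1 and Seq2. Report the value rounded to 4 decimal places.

Differing sites — 3:C/G (Tv); 7:C/T (Ti); 8:A/T (Tv); 10:G/A (Ti); 13:A/C (Tv); 14:A/C (Tv); 15:G/A (Ti); 16:A/C (Tv); 22:A/G (Ti); 24:T/C (Ti); 26:A/T (Tv).
Of the 11 differences, 5 transitions and 6 transversions over 32 sites: P = 5/32 = 0.156250, Q = 6/32 = 0.187500.
d = −0.5·ln(0.500000) − 0.25·ln(0.625000) = −0.5·(-0.693147) − 0.25·(-0.470004) = 0.4641.

0.4641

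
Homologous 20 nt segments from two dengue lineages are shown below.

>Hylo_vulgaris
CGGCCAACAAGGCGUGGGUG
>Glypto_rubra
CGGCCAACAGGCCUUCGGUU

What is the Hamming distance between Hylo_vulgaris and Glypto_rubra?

Differing sites — 10:A/G; 12:G/C; 14:G/U; 16:G/C; 20:G/U.
That gives 5 mismatches out of 20 aligned sites, so the Hamming distance is 5.

5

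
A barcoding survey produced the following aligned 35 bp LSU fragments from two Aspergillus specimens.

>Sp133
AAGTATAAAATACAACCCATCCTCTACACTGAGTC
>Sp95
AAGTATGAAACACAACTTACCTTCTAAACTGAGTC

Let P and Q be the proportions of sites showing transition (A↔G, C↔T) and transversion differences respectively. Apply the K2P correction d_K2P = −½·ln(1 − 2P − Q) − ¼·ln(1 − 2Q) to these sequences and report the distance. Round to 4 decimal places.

0.2469

Mismatches occur at site 7 (A/G, transition), site 11 (T/C, transition), site 17 (C/T, transition), site 18 (C/T, transition), site 20 (T/C, transition), site 22 (C/T, transition), site 27 (C/A, transversion).
Of the 7 differences, 6 transitions and 1 transversion over 35 sites: P = 6/35 = 0.171429, Q = 1/35 = 0.028571.
d = −0.5·ln(0.628571) − 0.25·ln(0.942858) = −0.5·(-0.464306) − 0.25·(-0.058840) = 0.2469.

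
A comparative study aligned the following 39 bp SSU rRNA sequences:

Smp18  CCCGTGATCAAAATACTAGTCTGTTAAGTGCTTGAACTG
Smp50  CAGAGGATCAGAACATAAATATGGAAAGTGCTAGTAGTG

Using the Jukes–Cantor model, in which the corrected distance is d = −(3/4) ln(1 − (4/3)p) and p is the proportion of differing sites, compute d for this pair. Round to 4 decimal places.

0.5393

Mismatches occur at site 2 (C↔A), site 3 (C↔G), site 4 (G↔A), site 5 (T↔G), site 11 (A↔G), site 14 (T↔C), site 16 (C↔T), site 17 (T↔A), site 19 (G↔A), site 21 (C↔A), site 24 (T↔G), site 25 (T↔A), site 33 (T↔A), site 35 (A↔T), site 37 (C↔G).
p = 15/39 = 0.384615.
d = −0.75 · ln(1 − (4/3)·0.384615) = −0.75 · ln(0.487180) = −0.75 · (-0.719122) = 0.5393.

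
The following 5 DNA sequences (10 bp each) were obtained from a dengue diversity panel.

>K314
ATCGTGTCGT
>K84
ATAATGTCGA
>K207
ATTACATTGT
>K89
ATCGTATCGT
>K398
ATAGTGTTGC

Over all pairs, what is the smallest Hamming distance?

1

Pairwise Hamming distances:
  K314 vs K84: 3
  K314 vs K207: 5
  K314 vs K89: 1
  K314 vs K398: 3
  K84 vs K207: 5
  K84 vs K89: 4
  K84 vs K398: 3
  K207 vs K89: 4
  K207 vs K398: 5
  K89 vs K398: 4
The smallest is 1, between K314 and K89.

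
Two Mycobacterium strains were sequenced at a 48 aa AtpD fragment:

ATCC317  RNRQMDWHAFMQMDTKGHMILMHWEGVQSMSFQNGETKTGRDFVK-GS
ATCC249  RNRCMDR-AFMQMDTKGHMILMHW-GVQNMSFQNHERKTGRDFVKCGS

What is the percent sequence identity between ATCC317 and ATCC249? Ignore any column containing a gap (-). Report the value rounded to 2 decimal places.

88.89%

Excluding the 3 gap columns leaves 45 comparable sites.
The sequences differ at positions 4 (Q/C), 7 (W/R), 29 (S/N), 35 (G/H), 37 (T/R).
40 of the 45 comparable sites match, so the percent identity is 40/45 × 100 = 88.89%.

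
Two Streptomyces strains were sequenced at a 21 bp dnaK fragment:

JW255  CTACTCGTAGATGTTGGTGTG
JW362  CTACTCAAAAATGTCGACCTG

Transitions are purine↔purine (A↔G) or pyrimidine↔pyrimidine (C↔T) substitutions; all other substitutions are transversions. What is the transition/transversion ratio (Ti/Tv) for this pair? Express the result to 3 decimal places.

Differing sites — 7:G/A (Ti); 8:T/A (Tv); 10:G/A (Ti); 15:T/C (Ti); 17:G/A (Ti); 18:T/C (Ti); 19:G/C (Tv).
Of the 7 differences, 5 transitions and 2 transversions, so Ti/Tv = 5/2 = 2.500.

2.500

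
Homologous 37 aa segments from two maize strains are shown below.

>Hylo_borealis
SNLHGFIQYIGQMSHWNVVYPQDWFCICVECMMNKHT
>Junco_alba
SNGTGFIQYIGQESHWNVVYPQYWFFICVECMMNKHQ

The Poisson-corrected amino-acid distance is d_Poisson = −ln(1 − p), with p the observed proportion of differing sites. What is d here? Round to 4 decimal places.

0.1769

The sequences differ at positions 3 (L/G), 4 (H/T), 13 (M/E), 23 (D/Y), 26 (C/F), 37 (T/Q).
p = 6/37 = 0.162162.
d = −ln(1 − 0.162162) = −ln(0.837838) = 0.1769.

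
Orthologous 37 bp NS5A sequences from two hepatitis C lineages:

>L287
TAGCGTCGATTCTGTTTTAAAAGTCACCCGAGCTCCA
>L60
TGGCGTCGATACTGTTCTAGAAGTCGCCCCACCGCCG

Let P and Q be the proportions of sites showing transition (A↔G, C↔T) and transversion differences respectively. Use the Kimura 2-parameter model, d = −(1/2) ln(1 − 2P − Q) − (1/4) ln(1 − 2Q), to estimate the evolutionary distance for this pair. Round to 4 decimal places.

Mismatches occur at site 2 (A↔G, transition), site 11 (T↔A, transversion), site 17 (T↔C, transition), site 20 (A↔G, transition), site 26 (A↔G, transition), site 30 (G↔C, transversion), site 32 (G↔C, transversion), site 34 (T↔G, transversion), site 37 (A↔G, transition).
Of the 9 differences, 5 transitions and 4 transversions over 37 sites: P = 5/37 = 0.135135, Q = 4/37 = 0.108108.
d = −0.5·ln(0.621622) − 0.25·ln(0.783784) = −0.5·(-0.475423) − 0.25·(-0.243622) = 0.2986.

0.2986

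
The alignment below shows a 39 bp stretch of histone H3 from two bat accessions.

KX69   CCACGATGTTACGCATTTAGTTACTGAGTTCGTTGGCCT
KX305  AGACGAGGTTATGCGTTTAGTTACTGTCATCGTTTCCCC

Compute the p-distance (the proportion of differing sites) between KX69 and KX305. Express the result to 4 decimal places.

0.2821

The sequences differ at positions 1 (C/A), 2 (C/G), 7 (T/G), 12 (C/T), 15 (A/G), 27 (A/T), 28 (G/C), 29 (T/A), 35 (G/T), 36 (G/C), 39 (T/C).
There are 11 differences over 39 sites, so p = 11/39 = 0.2821.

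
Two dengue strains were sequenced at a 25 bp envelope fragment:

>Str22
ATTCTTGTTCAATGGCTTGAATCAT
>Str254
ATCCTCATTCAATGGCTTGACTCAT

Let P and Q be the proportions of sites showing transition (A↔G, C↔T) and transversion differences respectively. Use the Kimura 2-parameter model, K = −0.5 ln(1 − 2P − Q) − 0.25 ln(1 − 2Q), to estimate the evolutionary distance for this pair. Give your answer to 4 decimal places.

Differing sites — 3:T/C (Ti); 6:T/C (Ti); 7:G/A (Ti); 21:A/C (Tv).
Of the 4 differences, 3 transitions and 1 transversion over 25 sites: P = 3/25 = 0.120000, Q = 1/25 = 0.040000.
d = −0.5·ln(0.720000) − 0.25·ln(0.920000) = −0.5·(-0.328504) − 0.25·(-0.083382) = 0.1851.

0.1851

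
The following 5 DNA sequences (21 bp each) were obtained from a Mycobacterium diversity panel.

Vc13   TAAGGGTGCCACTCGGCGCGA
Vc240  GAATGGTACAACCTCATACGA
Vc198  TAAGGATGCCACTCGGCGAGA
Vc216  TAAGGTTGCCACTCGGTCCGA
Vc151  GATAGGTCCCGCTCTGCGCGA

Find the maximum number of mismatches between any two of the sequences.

Pairwise Hamming distances:
  Vc13 vs Vc240: 10
  Vc13 vs Vc198: 2
  Vc13 vs Vc216: 3
  Vc13 vs Vc151: 6
  Vc240 vs Vc198: 12
  Vc240 vs Vc216: 10
  Vc240 vs Vc151: 11
  Vc198 vs Vc216: 4
  Vc198 vs Vc151: 8
  Vc216 vs Vc151: 9
The largest is 12, between Vc240 and Vc198.

12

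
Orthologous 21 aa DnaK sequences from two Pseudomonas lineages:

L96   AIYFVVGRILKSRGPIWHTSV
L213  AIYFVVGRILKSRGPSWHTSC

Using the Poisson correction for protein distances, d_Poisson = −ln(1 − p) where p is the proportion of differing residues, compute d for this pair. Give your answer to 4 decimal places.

Differing sites — 16:I/S; 21:V/C.
p = 2/21 = 0.095238.
d = −ln(1 − 0.095238) = −ln(0.904762) = 0.1001.

0.1001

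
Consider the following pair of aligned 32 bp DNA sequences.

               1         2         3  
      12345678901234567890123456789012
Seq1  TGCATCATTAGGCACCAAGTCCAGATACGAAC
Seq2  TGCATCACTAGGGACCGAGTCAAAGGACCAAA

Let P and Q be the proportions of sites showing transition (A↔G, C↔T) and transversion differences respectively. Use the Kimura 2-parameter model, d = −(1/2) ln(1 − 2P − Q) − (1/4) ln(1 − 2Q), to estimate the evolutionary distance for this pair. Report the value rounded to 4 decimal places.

0.3543

Mismatches occur at site 8 (T→C, transition), site 13 (C→G, transversion), site 17 (A→G, transition), site 22 (C→A, transversion), site 24 (G→A, transition), site 25 (A→G, transition), site 26 (T→G, transversion), site 29 (G→C, transversion), site 32 (C→A, transversion).
Of the 9 differences, 4 transitions and 5 transversions over 32 sites: P = 4/32 = 0.125000, Q = 5/32 = 0.156250.
d = −0.5·ln(0.593750) − 0.25·ln(0.687500) = −0.5·(-0.521297) − 0.25·(-0.374693) = 0.3543.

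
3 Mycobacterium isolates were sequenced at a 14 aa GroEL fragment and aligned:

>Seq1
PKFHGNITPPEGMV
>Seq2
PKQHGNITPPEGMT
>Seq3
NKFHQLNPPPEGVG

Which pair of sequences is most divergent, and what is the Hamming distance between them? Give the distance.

Pairwise Hamming distances:
  Seq1 vs Seq2: 2
  Seq1 vs Seq3: 7
  Seq2 vs Seq3: 8
The largest is 8, between Seq2 and Seq3.

8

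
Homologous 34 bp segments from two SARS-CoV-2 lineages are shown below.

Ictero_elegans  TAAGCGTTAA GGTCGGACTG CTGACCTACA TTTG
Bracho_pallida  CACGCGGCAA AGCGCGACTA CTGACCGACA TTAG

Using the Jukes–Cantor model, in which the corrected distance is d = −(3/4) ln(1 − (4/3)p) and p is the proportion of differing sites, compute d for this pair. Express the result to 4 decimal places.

The sequences differ at positions 1 (T/C), 3 (A/C), 7 (T/G), 8 (T/C), 11 (G/A), 13 (T/C), 14 (C/G), 15 (G/C), 20 (G/A), 27 (T/G), 33 (T/A).
p = 11/34 = 0.323529.
d = −0.75 · ln(1 − (4/3)·0.323529) = −0.75 · ln(0.568628) = −0.75 · (-0.564529) = 0.4234.

0.4234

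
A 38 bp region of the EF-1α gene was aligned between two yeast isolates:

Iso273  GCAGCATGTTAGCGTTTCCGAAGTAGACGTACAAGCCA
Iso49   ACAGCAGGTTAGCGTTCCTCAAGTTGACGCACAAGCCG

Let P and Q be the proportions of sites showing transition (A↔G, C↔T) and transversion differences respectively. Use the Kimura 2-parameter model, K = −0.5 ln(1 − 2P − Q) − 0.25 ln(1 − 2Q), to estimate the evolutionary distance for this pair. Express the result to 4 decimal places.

Differing sites — 1:G/A (Ti); 7:T/G (Tv); 17:T/C (Ti); 19:C/T (Ti); 20:G/C (Tv); 25:A/T (Tv); 30:T/C (Ti); 38:A/G (Ti).
Of the 8 differences, 5 transitions and 3 transversions over 38 sites: P = 5/38 = 0.131579, Q = 3/38 = 0.078947.
d = −0.5·ln(0.657895) − 0.25·ln(0.842106) = −0.5·(-0.418710) − 0.25·(-0.171849) = 0.2523.

0.2523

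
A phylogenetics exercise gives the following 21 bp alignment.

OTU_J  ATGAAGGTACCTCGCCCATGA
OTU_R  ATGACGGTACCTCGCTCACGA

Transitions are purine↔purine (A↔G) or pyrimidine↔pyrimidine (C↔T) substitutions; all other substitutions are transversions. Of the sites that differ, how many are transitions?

The sequences differ at positions 5 (A/C, transversion), 16 (C/T, transition), 19 (T/C, transition).
Of the 3 differences, 2 transitions and 1 transversion, so the answer is 2.

2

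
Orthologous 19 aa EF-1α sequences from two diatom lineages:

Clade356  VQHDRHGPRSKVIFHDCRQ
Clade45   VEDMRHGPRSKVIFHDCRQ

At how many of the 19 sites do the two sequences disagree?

Differing sites — 2:Q/E; 3:H/D; 4:D/M.
That gives 3 mismatches out of 19 aligned sites, so the Hamming distance is 3.

3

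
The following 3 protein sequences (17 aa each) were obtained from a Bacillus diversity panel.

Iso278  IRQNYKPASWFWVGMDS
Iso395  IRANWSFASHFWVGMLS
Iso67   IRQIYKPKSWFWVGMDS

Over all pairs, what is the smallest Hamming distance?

2

Pairwise Hamming distances:
  Iso278 vs Iso395: 6
  Iso278 vs Iso67: 2
  Iso395 vs Iso67: 8
The smallest is 2, between Iso278 and Iso67.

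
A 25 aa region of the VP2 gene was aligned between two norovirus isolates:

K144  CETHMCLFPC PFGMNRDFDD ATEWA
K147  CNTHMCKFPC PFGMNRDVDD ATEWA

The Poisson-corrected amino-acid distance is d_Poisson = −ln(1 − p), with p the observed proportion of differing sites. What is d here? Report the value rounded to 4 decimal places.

The sequences differ at positions 2 (E/N), 7 (L/K), 18 (F/V).
p = 3/25 = 0.120000.
d = −ln(1 − 0.120000) = −ln(0.880000) = 0.1278.

0.1278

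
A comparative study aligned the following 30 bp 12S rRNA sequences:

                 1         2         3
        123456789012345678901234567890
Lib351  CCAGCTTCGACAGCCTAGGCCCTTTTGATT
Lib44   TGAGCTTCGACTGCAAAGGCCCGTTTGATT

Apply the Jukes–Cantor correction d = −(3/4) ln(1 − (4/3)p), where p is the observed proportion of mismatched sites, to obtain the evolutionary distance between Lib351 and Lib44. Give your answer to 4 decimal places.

Mismatches occur at site 1 (C↔T), site 2 (C↔G), site 12 (A↔T), site 15 (C↔A), site 16 (T↔A), site 23 (T↔G).
p = 6/30 = 0.200000.
d = −0.75 · ln(1 − (4/3)·0.200000) = −0.75 · ln(0.733333) = −0.75 · (-0.310155) = 0.2326.

0.2326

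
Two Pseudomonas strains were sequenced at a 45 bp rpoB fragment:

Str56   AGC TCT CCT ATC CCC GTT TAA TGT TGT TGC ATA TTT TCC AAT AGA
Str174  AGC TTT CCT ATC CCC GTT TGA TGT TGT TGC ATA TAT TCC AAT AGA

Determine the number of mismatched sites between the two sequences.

Differing sites — 5:C/T; 20:A/G; 35:T/A.
That gives 3 mismatches out of 45 aligned sites, so the Hamming distance is 3.

3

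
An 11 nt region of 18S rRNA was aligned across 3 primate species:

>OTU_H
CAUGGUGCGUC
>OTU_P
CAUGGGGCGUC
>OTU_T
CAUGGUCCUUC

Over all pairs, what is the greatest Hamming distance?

3

Pairwise Hamming distances:
  OTU_H vs OTU_P: 1
  OTU_H vs OTU_T: 2
  OTU_P vs OTU_T: 3
The largest is 3, between OTU_P and OTU_T.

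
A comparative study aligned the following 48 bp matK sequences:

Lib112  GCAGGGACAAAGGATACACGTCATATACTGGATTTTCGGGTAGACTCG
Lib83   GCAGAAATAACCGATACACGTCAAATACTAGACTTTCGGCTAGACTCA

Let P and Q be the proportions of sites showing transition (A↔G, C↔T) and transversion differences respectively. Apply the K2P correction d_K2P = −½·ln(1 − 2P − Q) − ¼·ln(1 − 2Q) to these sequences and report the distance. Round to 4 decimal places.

Mismatches occur at site 5 (G→A, transition), site 6 (G→A, transition), site 8 (C→T, transition), site 11 (A→C, transversion), site 12 (G→C, transversion), site 24 (T→A, transversion), site 30 (G→A, transition), site 33 (T→C, transition), site 40 (G→C, transversion), site 48 (G→A, transition).
Of the 10 differences, 6 transitions and 4 transversions over 48 sites: P = 6/48 = 0.125000, Q = 4/48 = 0.083333.
d = −0.5·ln(0.666667) − 0.25·ln(0.833334) = −0.5·(-0.405465) − 0.25·(-0.182321) = 0.2483.

0.2483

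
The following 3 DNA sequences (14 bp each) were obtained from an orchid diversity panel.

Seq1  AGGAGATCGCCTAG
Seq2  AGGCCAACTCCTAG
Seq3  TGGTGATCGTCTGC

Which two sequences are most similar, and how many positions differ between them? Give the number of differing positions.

Pairwise Hamming distances:
  Seq1 vs Seq2: 4
  Seq1 vs Seq3: 5
  Seq2 vs Seq3: 8
The smallest is 4, between Seq1 and Seq2.

4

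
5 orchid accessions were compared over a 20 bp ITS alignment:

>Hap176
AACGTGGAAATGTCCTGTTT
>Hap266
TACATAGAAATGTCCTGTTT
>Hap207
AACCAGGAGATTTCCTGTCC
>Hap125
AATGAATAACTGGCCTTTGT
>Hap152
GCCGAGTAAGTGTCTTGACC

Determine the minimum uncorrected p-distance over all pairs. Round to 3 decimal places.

0.150

Pairwise Hamming distances:
  Hap176 vs Hap266: 3
  Hap176 vs Hap207: 6
  Hap176 vs Hap125: 8
  Hap176 vs Hap152: 9
  Hap266 vs Hap207: 8
  Hap266 vs Hap125: 9
  Hap266 vs Hap152: 11
  Hap207 vs Hap125: 11
  Hap207 vs Hap152: 9
  Hap125 vs Hap152: 11
The smallest is 3 mismatches, between Hap176 and Hap266; p = 3/20 = 0.150.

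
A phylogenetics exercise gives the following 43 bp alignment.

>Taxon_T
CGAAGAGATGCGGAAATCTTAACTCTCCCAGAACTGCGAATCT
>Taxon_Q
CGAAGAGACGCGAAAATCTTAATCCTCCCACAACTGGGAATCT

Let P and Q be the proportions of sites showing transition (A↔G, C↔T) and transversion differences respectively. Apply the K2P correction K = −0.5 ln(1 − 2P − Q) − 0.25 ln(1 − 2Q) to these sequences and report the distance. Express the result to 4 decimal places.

Mismatches occur at site 9 (T/C, transition), site 13 (G/A, transition), site 23 (C/T, transition), site 24 (T/C, transition), site 31 (G/C, transversion), site 37 (C/G, transversion).
Of the 6 differences, 4 transitions and 2 transversions over 43 sites: P = 4/43 = 0.093023, Q = 2/43 = 0.046512.
d = −0.5·ln(0.767442) − 0.25·ln(0.906976) = −0.5·(-0.264692) − 0.25·(-0.097639) = 0.1568.

0.1568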